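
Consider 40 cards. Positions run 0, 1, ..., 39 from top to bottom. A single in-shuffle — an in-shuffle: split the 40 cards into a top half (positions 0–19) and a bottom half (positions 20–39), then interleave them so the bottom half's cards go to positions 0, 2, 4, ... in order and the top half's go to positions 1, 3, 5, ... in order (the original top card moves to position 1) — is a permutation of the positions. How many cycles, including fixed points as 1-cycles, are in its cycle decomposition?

Trace each unvisited position around until it returns:
(0 1 3 7 15 31 ... len 20) (2 5 11 23 6 13 ... len 20)
2 cycles in total.

2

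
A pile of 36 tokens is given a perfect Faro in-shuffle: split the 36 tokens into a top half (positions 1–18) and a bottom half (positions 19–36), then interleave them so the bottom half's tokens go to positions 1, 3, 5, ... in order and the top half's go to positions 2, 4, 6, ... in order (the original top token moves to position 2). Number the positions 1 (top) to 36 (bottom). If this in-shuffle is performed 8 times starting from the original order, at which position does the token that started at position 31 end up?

18

Track the token's position through each in-shuffle:
31 → 25 → 13 → 26 → 15 → 30 → 23 → 9 → 18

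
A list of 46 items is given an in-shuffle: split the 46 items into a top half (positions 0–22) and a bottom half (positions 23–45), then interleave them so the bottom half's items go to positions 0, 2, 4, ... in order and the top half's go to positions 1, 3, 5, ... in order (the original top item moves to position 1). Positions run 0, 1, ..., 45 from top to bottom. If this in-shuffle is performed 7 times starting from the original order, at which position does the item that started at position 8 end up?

23

Track the item's position through each in-shuffle:
8 → 17 → 35 → 24 → 2 → 5 → 11 → 23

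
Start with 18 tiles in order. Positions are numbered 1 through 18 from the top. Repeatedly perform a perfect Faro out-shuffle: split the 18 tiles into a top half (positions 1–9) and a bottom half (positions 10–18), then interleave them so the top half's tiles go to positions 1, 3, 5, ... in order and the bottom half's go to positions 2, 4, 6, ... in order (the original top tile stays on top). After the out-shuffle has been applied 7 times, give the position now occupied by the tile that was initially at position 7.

Track the tile's position through each out-shuffle:
7 → 13 → 8 → 15 → 12 → 6 → 11 → 4

4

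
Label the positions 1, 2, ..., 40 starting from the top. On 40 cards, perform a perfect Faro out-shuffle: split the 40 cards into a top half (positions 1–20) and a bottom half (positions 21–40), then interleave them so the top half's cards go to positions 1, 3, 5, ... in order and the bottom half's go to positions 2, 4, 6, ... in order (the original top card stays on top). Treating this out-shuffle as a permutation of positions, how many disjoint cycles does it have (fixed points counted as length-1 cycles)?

6

Trace each unvisited position around until it returns:
(1) (2 3 5 9 17 33 ... len 12) (4 7 13 25 10 19 ... len 12) (8 15 29 18 35 30 ... len 12) (14 27) (40)
6 cycles in total.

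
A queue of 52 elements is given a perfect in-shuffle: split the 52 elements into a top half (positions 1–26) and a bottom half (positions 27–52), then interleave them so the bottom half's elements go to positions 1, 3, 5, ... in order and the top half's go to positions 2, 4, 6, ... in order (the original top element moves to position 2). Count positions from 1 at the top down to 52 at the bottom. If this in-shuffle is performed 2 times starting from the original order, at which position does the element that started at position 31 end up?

Track the element's position through each in-shuffle:
31 → 9 → 18

18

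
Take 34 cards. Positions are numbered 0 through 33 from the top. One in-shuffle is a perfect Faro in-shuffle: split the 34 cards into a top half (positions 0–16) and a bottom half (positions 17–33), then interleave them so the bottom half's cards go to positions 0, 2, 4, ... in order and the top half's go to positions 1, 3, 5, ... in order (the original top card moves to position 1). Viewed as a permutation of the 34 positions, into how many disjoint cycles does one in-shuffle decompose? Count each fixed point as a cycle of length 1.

5

Trace each unvisited position around until it returns:
(0 1 3 7 15 31 ... len 12) (2 5 11 23 12 25 ... len 12) (4 9 19) (6 13 27 20) (14 29 24)
5 cycles in total.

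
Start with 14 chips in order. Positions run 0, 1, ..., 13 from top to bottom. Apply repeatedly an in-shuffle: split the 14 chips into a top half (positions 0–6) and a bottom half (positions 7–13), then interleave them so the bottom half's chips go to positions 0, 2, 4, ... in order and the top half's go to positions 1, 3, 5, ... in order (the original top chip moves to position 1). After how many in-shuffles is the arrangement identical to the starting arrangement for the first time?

The in-shuffle permutes the 14 positions with cycle lengths [2, 4, 4, 4].
Every chip is home exactly when every cycle has completed a whole number of laps, i.e. after lcm(2, 4) = 4 in-shuffles.

4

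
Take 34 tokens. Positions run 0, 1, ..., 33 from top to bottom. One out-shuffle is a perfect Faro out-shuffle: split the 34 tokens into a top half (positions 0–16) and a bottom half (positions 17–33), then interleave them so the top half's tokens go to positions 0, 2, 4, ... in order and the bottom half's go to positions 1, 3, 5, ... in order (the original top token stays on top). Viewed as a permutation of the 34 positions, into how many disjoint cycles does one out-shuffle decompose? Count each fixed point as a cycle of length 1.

Trace each unvisited position around until it returns:
(0) (1 2 4 8 16 32 31 29 25 17) (3 6 12 24 15 30 27 21 9 18) (5 10 20 7 14 28 23 13 26 19) (11 22) (33)
6 cycles in total.

6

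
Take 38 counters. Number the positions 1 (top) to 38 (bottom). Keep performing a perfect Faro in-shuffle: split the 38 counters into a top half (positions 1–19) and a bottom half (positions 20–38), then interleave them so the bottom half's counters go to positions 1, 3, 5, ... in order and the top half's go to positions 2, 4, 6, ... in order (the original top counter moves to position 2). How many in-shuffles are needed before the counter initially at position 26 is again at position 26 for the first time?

Follow position 26 under repeated in-shuffles:
26 → 13 → 26
It first returns after 2 in-shuffles.

2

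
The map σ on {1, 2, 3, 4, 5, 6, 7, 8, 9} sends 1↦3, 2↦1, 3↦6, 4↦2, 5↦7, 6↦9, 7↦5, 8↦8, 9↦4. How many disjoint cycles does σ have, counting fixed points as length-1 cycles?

Cycle decomposition: (1 3 6 9 4 2) (5 7) (8).
3 cycles.

3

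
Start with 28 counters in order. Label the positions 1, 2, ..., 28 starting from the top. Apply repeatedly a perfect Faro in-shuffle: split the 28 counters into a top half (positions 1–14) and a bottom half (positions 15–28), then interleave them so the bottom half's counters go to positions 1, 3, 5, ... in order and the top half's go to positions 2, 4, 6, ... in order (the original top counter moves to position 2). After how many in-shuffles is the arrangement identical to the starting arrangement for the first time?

28

The in-shuffle permutes the 28 positions with cycle lengths [28].
Every counter is home exactly when every cycle has completed a whole number of laps, i.e. after lcm(28) = 28 in-shuffles.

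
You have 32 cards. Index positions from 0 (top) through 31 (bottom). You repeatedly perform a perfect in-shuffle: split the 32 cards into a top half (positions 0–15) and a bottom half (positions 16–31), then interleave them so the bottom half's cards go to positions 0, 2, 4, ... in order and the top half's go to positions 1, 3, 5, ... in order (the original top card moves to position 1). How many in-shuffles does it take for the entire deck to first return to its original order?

10

The in-shuffle permutes the 32 positions with cycle lengths [2, 10, 10, 10].
Every card is home exactly when every cycle has completed a whole number of laps, i.e. after lcm(2, 10) = 10 in-shuffles.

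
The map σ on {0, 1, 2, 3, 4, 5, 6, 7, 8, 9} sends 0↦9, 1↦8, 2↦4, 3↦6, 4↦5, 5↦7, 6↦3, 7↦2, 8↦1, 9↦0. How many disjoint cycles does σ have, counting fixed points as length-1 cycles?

4

Cycle decomposition: (0 9) (1 8) (2 4 5 7) (3 6).
4 cycles.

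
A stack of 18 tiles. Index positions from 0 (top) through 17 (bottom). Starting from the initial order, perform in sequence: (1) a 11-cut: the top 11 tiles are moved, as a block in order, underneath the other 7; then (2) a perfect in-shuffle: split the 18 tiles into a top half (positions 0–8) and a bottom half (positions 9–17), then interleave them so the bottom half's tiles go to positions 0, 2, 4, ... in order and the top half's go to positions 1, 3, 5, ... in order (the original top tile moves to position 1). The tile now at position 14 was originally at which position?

Undo the operations in reverse order, starting from position 14:
  undo op 2 (in-shuffle, from bottom half): 14 ← 16
  undo op 1 (cut 11): 16 ← 9
So the tile at position 14 came from original position 9.

9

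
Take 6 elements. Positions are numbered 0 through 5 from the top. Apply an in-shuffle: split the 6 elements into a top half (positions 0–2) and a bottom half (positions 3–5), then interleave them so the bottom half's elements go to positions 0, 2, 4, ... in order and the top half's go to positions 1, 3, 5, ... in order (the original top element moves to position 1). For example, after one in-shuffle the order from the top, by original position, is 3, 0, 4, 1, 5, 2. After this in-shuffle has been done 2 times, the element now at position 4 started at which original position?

Work backwards from position 4, undoing one in-shuffle at a time:
4 ← 5 ← 2
So the element now at position 4 started at position 2.

2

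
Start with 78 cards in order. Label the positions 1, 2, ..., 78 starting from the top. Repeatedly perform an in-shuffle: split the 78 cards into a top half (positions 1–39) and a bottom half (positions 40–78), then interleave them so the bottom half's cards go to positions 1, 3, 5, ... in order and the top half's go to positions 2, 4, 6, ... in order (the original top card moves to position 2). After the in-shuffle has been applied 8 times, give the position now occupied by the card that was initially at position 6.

Track the card's position through each in-shuffle:
6 → 12 → 24 → 48 → 17 → 34 → 68 → 57 → 35

35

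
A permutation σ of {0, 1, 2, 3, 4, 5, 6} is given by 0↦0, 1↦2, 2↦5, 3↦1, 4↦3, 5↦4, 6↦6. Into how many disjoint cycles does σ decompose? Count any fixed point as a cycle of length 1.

3

Cycle decomposition: (0) (1 2 5 4 3) (6).
3 cycles.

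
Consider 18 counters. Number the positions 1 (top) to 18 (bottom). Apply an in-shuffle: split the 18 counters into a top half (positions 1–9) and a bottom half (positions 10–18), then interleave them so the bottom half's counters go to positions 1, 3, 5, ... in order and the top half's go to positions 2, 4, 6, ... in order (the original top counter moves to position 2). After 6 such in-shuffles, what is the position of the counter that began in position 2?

Track the counter's position through each in-shuffle:
2 → 4 → 8 → 16 → 13 → 7 → 14

14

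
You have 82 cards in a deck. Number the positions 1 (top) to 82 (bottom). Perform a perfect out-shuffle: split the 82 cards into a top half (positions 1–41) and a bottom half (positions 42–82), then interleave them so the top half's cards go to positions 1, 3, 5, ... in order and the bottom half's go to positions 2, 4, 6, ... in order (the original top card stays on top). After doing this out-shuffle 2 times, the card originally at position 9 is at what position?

Track the card's position through each out-shuffle:
9 → 17 → 33

33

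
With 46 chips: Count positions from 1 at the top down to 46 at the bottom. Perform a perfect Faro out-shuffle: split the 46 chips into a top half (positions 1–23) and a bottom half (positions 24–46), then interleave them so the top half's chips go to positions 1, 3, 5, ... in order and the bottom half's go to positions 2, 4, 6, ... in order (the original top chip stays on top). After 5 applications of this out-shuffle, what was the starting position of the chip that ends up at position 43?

22

Work backwards from position 43, undoing one out-shuffle at a time:
43 ← 22 ← 34 ← 40 ← 43 ← 22
So the chip now at position 43 started at position 22.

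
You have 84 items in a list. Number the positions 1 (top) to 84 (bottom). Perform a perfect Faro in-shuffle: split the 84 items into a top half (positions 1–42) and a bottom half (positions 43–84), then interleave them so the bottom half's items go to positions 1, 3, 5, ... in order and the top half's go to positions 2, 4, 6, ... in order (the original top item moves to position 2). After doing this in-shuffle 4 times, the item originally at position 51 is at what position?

Track the item's position through each in-shuffle:
51 → 17 → 34 → 68 → 51

51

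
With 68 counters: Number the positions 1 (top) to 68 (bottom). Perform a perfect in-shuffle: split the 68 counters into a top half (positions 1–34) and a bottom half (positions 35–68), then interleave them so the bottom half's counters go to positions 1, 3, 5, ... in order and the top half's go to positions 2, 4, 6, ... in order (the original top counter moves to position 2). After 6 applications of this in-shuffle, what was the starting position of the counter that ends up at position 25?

Work backwards from position 25, undoing one in-shuffle at a time:
25 ← 47 ← 58 ← 29 ← 49 ← 59 ← 64
So the counter now at position 25 started at position 64.

64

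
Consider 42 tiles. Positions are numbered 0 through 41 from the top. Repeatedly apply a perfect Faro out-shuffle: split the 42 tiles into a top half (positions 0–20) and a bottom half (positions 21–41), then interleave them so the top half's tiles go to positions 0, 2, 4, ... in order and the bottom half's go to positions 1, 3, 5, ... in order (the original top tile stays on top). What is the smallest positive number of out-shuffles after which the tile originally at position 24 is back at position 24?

Follow position 24 under repeated out-shuffles:
24 → 7 → 14 → 28 → 15 → 30 → 19 → 38 → 35 → 29 → 17 → 34 → 27 → 13 → 26 → 11 → 22 → 3 → 6 → 12 → 24
It first returns after 20 out-shuffles.

20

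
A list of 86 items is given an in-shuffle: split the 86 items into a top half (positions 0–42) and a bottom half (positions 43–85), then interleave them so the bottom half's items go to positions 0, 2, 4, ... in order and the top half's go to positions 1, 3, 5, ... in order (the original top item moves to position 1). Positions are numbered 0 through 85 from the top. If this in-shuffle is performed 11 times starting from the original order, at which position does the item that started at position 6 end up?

Track the item's position through each in-shuffle:
6 → 13 → 27 → 55 → 24 → 49 → 12 → 25 → 51 → 16 → 33 → 67

67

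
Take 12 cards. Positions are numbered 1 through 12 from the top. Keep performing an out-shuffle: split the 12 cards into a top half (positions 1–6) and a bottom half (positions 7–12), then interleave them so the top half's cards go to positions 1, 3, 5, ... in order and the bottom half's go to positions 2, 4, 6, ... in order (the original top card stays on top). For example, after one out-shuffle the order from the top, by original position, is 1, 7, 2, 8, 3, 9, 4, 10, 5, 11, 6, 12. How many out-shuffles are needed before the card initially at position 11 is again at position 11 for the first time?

10

Follow position 11 under repeated out-shuffles:
11 → 10 → 8 → 4 → 7 → 2 → 3 → 5 → 9 → 6 → 11
It first returns after 10 out-shuffles.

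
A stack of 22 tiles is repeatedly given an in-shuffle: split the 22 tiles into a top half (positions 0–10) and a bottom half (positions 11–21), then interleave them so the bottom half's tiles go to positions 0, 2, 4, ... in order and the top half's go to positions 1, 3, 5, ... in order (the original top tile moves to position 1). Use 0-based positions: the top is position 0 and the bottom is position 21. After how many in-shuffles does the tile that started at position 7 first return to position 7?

11

Follow position 7 under repeated in-shuffles:
7 → 15 → 8 → 17 → 12 → 2 → 5 → 11 → 0 → 1 → 3 → 7
It first returns after 11 in-shuffles.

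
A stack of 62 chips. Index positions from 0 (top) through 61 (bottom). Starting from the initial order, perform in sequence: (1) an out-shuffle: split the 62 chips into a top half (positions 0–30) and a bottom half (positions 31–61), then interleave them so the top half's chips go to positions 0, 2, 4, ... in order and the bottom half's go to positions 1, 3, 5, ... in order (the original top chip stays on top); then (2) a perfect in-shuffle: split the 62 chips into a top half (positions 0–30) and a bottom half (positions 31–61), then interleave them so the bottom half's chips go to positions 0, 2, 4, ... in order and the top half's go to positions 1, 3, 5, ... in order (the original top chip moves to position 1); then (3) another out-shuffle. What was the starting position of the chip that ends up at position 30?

Undo the operations in reverse order, starting from position 30:
  undo op 3 (out-shuffle, from top half): 30 ← 15
  undo op 2 (in-shuffle, from top half): 15 ← 7
  undo op 1 (out-shuffle, from bottom half): 7 ← 34
So the chip at position 30 came from original position 34.

34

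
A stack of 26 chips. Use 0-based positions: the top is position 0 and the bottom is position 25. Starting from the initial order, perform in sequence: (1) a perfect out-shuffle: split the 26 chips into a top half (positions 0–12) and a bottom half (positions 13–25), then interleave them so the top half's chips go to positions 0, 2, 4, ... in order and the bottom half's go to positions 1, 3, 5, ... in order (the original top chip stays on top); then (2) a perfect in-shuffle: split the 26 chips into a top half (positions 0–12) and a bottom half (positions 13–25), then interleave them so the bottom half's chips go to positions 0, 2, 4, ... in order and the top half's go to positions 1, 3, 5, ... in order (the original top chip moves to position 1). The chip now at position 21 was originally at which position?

5

Undo the operations in reverse order, starting from position 21:
  undo op 2 (in-shuffle, from top half): 21 ← 10
  undo op 1 (out-shuffle, from top half): 10 ← 5
So the chip at position 21 came from original position 5.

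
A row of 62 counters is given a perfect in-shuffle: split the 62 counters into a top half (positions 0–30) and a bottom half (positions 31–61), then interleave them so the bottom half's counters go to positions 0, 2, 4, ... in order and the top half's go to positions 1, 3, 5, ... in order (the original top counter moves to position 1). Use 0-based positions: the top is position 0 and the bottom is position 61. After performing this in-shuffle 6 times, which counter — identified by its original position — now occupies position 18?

18

Work backwards from position 18, undoing one in-shuffle at a time:
18 ← 40 ← 51 ← 25 ← 12 ← 37 ← 18
So the counter now at position 18 started at position 18.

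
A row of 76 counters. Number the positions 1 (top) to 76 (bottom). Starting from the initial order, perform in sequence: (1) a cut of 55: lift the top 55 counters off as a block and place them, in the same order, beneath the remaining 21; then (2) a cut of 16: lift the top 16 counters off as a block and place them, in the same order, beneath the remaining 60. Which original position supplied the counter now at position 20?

15

Undo the operations in reverse order, starting from position 20:
  undo op 2 (cut 16): 20 ← 36
  undo op 1 (cut 55): 36 ← 15
So the counter at position 20 came from original position 15.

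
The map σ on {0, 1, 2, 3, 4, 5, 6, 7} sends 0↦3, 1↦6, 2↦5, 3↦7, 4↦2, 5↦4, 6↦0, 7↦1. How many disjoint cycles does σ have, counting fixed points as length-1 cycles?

Cycle decomposition: (0 3 7 1 6) (2 5 4).
2 cycles.

2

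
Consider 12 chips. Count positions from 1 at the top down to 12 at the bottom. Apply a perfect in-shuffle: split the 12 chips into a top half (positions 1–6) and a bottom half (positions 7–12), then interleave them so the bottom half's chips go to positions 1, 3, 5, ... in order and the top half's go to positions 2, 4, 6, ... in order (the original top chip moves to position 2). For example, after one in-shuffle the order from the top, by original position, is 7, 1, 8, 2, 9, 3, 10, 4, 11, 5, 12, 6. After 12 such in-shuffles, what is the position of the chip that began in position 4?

4

Track the chip's position through each in-shuffle:
4 → 8 → 3 → 6 → 12 → 11 → 9 → 5 → 10 → 7 → 1 → 2 → 4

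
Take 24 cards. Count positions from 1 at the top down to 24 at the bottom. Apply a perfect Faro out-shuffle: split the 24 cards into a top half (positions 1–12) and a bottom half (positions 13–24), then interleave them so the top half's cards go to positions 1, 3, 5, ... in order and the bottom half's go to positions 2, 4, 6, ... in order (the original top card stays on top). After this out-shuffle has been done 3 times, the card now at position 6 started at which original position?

16

Work backwards from position 6, undoing one out-shuffle at a time:
6 ← 15 ← 8 ← 16
So the card now at position 6 started at position 16.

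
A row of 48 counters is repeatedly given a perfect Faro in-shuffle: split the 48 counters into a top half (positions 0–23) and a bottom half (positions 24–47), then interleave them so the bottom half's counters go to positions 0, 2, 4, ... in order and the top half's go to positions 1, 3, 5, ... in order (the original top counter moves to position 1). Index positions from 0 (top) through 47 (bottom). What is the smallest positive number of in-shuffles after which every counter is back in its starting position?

The in-shuffle permutes the 48 positions with cycle lengths [3, 3, 21, 21].
Every counter is home exactly when every cycle has completed a whole number of laps, i.e. after lcm(3, 21) = 21 in-shuffles.

21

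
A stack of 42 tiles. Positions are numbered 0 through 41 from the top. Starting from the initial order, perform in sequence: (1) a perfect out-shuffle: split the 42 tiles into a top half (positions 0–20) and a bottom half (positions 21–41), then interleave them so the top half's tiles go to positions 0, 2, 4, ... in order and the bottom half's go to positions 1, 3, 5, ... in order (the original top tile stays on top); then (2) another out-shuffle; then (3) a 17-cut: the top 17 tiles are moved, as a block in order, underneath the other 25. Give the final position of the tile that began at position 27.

Track the tile from position 27 forward through each operation:
  after op 1 (out-shuffle): 27 → 13
  after op 2 (out-shuffle): 13 → 26
  after op 3 (cut 17): 26 → 9

9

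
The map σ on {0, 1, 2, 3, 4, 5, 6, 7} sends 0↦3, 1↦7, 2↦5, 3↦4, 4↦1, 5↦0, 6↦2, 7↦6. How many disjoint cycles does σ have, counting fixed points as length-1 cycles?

Cycle decomposition: (0 3 4 1 7 6 2 5).
1 cycle.

1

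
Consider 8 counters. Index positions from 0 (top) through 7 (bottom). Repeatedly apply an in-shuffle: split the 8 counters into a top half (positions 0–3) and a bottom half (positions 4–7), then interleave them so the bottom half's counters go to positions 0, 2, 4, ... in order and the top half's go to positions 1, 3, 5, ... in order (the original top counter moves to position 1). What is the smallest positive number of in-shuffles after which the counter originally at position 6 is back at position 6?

6

Follow position 6 under repeated in-shuffles:
6 → 4 → 0 → 1 → 3 → 7 → 6
It first returns after 6 in-shuffles.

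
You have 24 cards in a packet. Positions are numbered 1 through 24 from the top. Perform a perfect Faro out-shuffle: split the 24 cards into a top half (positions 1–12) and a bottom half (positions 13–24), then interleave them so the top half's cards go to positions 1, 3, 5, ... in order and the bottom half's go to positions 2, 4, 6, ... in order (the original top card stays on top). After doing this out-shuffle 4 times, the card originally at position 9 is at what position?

14

Track the card's position through each out-shuffle:
9 → 17 → 10 → 19 → 14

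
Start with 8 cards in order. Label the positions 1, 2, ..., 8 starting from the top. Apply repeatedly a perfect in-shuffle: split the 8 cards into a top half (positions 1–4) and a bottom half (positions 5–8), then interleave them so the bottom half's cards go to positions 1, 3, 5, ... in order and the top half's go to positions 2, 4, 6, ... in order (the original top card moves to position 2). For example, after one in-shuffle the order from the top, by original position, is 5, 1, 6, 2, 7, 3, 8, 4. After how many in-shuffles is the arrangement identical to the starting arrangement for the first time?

The in-shuffle permutes the 8 positions with cycle lengths [2, 6].
Every card is home exactly when every cycle has completed a whole number of laps, i.e. after lcm(2, 6) = 6 in-shuffles.

6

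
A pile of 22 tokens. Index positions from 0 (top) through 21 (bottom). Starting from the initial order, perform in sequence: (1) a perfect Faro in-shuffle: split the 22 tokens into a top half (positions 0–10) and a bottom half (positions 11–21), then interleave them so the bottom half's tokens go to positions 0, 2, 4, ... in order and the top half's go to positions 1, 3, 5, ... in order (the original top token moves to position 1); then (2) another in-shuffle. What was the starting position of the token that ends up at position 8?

Undo the operations in reverse order, starting from position 8:
  undo op 2 (in-shuffle, from bottom half): 8 ← 15
  undo op 1 (in-shuffle, from top half): 15 ← 7
So the token at position 8 came from original position 7.

7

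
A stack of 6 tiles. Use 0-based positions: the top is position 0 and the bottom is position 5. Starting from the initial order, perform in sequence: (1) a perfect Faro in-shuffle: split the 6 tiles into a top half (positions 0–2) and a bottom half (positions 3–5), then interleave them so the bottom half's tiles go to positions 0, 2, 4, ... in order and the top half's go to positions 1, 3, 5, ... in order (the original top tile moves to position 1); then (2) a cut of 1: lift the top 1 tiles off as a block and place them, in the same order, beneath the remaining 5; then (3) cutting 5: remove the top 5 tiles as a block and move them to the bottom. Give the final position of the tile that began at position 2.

Track the tile from position 2 forward through each operation:
  after op 1 (in-shuffle): 2 → 5
  after op 2 (cut 1): 5 → 4
  after op 3 (cut 5): 4 → 5

5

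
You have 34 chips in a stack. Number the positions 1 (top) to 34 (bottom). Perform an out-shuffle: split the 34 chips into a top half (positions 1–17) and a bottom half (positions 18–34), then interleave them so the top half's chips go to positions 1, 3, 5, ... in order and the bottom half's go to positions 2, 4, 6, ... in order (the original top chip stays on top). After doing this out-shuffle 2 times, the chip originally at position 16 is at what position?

Track the chip's position through each out-shuffle:
16 → 31 → 28

28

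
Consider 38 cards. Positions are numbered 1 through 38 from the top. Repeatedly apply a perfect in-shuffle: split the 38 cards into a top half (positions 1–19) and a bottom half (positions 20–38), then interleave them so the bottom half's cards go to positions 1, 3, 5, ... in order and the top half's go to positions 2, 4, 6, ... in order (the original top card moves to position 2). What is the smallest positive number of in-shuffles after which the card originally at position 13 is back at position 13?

Follow position 13 under repeated in-shuffles:
13 → 26 → 13
It first returns after 2 in-shuffles.

2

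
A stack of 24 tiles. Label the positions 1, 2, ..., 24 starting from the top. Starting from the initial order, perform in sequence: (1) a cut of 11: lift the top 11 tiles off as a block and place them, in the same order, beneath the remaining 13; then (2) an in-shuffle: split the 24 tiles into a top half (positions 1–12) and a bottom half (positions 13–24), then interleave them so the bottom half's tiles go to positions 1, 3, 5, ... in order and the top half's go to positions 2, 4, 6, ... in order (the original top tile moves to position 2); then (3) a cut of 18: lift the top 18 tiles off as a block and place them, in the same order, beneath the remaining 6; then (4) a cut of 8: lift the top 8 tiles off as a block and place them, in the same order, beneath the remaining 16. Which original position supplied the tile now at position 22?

23

Undo the operations in reverse order, starting from position 22:
  undo op 4 (cut 8): 22 ← 6
  undo op 3 (cut 18): 6 ← 24
  undo op 2 (in-shuffle, from top half): 24 ← 12
  undo op 1 (cut 11): 12 ← 23
So the tile at position 22 came from original position 23.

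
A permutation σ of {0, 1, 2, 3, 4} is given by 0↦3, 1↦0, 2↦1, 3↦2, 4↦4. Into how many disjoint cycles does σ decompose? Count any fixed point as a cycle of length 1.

Cycle decomposition: (0 3 2 1) (4).
2 cycles.

2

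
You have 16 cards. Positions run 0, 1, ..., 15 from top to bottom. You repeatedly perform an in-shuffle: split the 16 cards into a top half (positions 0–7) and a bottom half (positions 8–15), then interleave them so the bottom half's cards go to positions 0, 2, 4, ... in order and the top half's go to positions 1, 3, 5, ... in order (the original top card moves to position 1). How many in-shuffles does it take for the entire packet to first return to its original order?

8

The in-shuffle permutes the 16 positions with cycle lengths [8, 8].
Every card is home exactly when every cycle has completed a whole number of laps, i.e. after lcm(8) = 8 in-shuffles.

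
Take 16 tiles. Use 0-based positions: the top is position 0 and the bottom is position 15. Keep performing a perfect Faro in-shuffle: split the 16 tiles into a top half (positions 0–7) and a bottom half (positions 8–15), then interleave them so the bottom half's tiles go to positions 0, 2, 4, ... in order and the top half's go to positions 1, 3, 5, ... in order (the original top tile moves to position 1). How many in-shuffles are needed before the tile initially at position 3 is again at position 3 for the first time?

Follow position 3 under repeated in-shuffles:
3 → 7 → 15 → 14 → 12 → 8 → 0 → 1 → 3
It first returns after 8 in-shuffles.

8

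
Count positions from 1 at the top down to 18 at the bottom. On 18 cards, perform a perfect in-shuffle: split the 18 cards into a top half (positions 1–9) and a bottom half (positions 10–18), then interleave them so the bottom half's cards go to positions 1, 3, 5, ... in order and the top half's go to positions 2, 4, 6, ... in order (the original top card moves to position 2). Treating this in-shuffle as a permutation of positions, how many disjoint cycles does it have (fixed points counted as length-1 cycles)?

Trace each unvisited position around until it returns:
(1 2 4 8 16 13 ... len 18)
1 cycle in total.

1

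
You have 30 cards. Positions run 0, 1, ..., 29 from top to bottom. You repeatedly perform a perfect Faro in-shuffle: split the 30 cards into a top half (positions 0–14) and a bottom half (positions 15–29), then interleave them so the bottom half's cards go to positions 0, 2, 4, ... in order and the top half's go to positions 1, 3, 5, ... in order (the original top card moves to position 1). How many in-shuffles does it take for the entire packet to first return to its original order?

5

The in-shuffle permutes the 30 positions with cycle lengths [5, 5, 5, 5, 5, 5].
Every card is home exactly when every cycle has completed a whole number of laps, i.e. after lcm(5) = 5 in-shuffles.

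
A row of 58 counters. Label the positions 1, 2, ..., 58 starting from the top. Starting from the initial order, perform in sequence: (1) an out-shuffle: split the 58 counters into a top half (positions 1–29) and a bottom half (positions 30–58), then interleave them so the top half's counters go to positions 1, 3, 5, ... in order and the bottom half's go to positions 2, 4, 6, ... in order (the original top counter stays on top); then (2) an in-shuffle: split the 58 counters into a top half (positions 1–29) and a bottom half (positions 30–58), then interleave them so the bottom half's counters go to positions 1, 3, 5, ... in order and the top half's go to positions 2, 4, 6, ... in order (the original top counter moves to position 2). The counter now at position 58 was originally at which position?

Undo the operations in reverse order, starting from position 58:
  undo op 2 (in-shuffle, from top half): 58 ← 29
  undo op 1 (out-shuffle, from top half): 29 ← 15
So the counter at position 58 came from original position 15.

15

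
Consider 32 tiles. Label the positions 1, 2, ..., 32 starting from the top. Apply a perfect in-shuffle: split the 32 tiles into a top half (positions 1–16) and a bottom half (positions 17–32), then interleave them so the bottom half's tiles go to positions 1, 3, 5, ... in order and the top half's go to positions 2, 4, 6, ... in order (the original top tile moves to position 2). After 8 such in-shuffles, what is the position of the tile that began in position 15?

Track the tile's position through each in-shuffle:
15 → 30 → 27 → 21 → 9 → 18 → 3 → 6 → 12

12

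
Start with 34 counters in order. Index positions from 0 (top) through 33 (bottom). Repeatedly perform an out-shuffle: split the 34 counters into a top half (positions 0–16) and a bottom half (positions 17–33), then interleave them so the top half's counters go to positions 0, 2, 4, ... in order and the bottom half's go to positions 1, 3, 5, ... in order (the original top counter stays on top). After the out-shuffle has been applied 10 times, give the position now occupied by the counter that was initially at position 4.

Track the counter's position through each out-shuffle:
4 → 8 → 16 → 32 → 31 → 29 → 25 → 17 → 1 → 2 → 4

4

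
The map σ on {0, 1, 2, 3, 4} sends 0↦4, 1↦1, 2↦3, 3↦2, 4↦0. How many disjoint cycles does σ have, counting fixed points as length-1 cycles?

Cycle decomposition: (0 4) (1) (2 3).
3 cycles.

3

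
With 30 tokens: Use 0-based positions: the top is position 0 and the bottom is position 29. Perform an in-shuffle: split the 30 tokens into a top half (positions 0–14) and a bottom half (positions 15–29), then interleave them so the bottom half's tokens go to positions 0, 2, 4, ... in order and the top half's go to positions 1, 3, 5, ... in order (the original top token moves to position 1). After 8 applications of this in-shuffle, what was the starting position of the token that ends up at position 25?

Work backwards from position 25, undoing one in-shuffle at a time:
25 ← 12 ← 21 ← 10 ← 20 ← 25 ← 12 ← 21 ← 10
So the token now at position 25 started at position 10.

10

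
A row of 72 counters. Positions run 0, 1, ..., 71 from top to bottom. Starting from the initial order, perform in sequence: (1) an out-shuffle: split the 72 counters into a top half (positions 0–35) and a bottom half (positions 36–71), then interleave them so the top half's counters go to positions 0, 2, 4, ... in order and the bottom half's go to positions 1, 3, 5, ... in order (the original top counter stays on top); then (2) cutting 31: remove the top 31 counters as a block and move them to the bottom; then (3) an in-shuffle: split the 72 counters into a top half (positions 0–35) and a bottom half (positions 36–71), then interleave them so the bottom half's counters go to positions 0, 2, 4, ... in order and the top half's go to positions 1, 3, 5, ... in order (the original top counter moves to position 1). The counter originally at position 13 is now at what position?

62

Track the counter from position 13 forward through each operation:
  after op 1 (out-shuffle): 13 → 26
  after op 2 (cut 31): 26 → 67
  after op 3 (in-shuffle): 67 → 62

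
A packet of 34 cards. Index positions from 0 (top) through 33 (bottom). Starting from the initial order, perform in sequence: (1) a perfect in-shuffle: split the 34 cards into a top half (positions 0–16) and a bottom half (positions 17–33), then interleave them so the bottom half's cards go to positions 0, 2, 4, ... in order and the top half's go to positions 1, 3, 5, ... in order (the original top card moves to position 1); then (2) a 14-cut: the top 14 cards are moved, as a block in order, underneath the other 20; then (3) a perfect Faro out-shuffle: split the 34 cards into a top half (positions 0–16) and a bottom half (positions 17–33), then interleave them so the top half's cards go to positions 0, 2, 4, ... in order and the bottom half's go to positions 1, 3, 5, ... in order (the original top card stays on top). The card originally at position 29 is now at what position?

Track the card from position 29 forward through each operation:
  after op 1 (in-shuffle): 29 → 24
  after op 2 (cut 14): 24 → 10
  after op 3 (out-shuffle): 10 → 20

20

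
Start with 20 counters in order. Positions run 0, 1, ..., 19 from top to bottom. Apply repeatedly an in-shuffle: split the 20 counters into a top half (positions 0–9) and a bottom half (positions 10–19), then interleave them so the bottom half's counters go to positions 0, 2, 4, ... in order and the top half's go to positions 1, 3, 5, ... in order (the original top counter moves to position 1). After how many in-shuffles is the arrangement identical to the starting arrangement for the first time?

6

The in-shuffle permutes the 20 positions with cycle lengths [2, 3, 3, 6, 6].
Every counter is home exactly when every cycle has completed a whole number of laps, i.e. after lcm(2, 3, 6) = 6 in-shuffles.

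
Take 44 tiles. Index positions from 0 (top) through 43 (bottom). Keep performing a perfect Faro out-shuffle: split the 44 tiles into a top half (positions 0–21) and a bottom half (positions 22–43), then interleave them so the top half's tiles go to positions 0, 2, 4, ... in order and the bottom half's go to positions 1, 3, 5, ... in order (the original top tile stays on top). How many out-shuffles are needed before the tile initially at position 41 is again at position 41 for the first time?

14

Follow position 41 under repeated out-shuffles:
41 → 39 → 35 → 27 → 11 → 22 → 1 → 2 → 4 → 8 → 16 → 32 → 21 → 42 → 41
It first returns after 14 out-shuffles.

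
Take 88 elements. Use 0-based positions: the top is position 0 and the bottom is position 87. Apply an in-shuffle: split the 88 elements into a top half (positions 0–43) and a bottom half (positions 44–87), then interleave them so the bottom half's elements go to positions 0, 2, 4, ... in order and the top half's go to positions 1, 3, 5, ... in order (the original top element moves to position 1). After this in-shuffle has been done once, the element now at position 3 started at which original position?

Work backwards from position 3, undoing one in-shuffle at a time:
3 ← 1
So the element now at position 3 started at position 1.

1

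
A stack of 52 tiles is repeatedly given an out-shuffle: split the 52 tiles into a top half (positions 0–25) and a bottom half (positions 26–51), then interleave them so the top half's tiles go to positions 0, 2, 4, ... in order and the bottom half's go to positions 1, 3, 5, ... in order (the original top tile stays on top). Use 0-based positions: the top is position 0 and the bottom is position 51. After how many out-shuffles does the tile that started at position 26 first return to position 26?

8

Follow position 26 under repeated out-shuffles:
26 → 1 → 2 → 4 → 8 → 16 → 32 → 13 → 26
It first returns after 8 out-shuffles.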